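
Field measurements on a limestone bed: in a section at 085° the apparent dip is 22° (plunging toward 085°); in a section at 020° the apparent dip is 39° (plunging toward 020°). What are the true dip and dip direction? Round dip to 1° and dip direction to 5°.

true dip 39°, dip direction 025°

The two traces are lines in the plane: v₁ = (sin 85°·cos 22°, cos 85°·cos 22°, −sin 22°), v₂ = (sin 20°·cos 39°, cos 20°·cos 39°, −sin 39°).
The plane normal is n = v₁ × v₂ ∝ (0.223, 0.482, 0.653).
True dip = arccos(n_z / |n|) = arccos(0.7761) = 39.1°.
The horizontal component of n points toward azimuth atan2(n_x, n_y) = 25°, the dip direction.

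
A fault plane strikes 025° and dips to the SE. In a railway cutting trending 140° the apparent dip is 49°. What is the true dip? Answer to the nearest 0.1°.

β = acute angle between strike 025° and section 140° = 65°.
tan δ = tan α / sin β = tan 49° / sin 65° = 1.1504 / 0.9063 = 1.2693
true dip = arctan 1.2693 = 51.77°

51.8°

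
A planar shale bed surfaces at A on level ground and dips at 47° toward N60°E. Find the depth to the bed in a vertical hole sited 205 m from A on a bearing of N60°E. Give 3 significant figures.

The hole is directly down-dip from the outcrop, so the down-dip offset is 205 m.
Depth = down-dip offset × tan(dip) = 205.00 × tan 47° = 205.00 × 1.0724
Depth = 219.84 m

220 m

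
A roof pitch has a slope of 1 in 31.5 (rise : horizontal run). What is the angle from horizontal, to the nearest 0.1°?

tan θ = 1/31.5 = 0.0317
θ = arctan(0.0317) = 1.82°

1.8°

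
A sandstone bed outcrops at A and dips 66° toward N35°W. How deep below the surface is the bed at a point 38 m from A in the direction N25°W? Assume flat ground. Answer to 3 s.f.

The hole lies 10° from the dip direction, so the down-dip offset is 38 × cos 10° = 37.42 m.
Depth = down-dip offset × tan(dip) = 37.42 × tan 66° = 37.42 × 2.2460
Depth = 84.05 m

84.1 m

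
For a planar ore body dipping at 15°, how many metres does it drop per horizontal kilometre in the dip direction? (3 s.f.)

drop per km = 1000 × tan 15° = 1000 × 0.2679

268 m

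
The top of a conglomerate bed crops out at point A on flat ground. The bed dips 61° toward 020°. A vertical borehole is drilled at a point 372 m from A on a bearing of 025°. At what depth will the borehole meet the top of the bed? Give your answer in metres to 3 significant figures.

The hole lies 5° from the dip direction, so the down-dip offset is 372 × cos 5° = 370.58 m.
Depth = down-dip offset × tan(dip) = 370.58 × tan 61° = 370.58 × 1.8040
Depth = 668.55 m

669 m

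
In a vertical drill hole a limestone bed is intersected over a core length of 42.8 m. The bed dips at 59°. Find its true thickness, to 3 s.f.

True thickness t = h · cos(dip) = 42.8 × cos 59°
t = 42.8 × 0.5150 = 22.044 m

22.0 m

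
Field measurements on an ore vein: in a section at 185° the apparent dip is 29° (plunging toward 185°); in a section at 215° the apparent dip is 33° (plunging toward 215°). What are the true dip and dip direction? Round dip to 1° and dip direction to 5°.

true dip 33°, dip direction 215°

Each apparent-dip line lies in the plane. As unit vectors (x east, y north, z up), v₁ plunges 29°→185° and v₂ plunges 33°→215°.
n = v₁ × v₂ = (-0.141, -0.192, 0.367) (taken with n_z > 0).
tan δ = √(n_x²+n_y²)/n_z = 0.238/0.367, so δ = 33.0°.
Dip direction = azimuth of (n_x, n_y) = atan2(-0.141, -0.192) = 216°.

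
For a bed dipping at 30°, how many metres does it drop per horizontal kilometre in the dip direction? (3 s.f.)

drop per km = 1000 × tan 30° = 1000 × 0.5774

577 m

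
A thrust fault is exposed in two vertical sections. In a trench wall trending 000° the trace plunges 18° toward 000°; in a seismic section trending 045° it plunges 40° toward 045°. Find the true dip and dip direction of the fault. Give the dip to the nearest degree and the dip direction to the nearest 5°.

Represent each trace as a vector plunging at its apparent dip toward its trend (east-north-up frame): v₁ = (0.000, 0.951, -0.309), v₂ = (0.542, 0.542, -0.643).
Cross product v₁ × v₂ gives the pole to the plane: n ∝ (0.444, 0.167, 0.515).
True dip = arccos(n_z / |n|) = arccos(0.7356) = 42.6°.
Dip direction = atan2(0.444, 0.167) = 69° (azimuth of n's horizontal projection).

true dip 43°, dip direction 070°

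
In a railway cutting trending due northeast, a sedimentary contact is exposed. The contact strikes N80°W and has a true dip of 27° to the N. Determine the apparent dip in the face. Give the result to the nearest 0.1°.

The strike is N80°W and the section trends due northeast; the acute angle between them is β = 55°.
tan(apparent dip) = tan 27° · sin 55° = 0.4174
α = arctan(0.4174) = 22.65°

22.7°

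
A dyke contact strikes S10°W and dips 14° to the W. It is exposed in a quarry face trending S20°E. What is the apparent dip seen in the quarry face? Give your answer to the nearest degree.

7°

The strike is S10°W and the section trends S20°E; the acute angle between them is β = 30°.
tan(apparent dip) = tan 14° · sin 30° = 0.1247
apparent dip = arctan 0.1247 = 7.11°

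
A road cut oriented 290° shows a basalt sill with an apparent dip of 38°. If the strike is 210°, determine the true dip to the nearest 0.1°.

β = acute angle between strike 210° and section 290° = 80°.
tan(true dip) = tan 38° / sin 80° = 0.7933
true dip = arctan 0.7933 = 38.43°

38.4°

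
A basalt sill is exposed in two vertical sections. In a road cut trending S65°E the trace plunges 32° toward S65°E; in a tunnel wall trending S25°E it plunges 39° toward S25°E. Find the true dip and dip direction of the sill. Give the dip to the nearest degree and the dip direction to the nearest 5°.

Each apparent-dip line lies in the plane. As unit vectors (x east, y north, z up), v₁ plunges 32°→S65°E and v₂ plunges 39°→S25°E.
n = v₁ × v₂ = (0.148, -0.310, 0.424) (taken with n_z > 0).
Dip δ = arctan(|n_h|/n_z) = arctan(0.343/0.424) = 39.0°.
The horizontal component of n points toward azimuth atan2(n_x, n_y) = 155°, the dip direction.

true dip 39°, dip direction 155°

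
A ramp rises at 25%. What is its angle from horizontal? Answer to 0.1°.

14.0°

tan θ = 25/100 = 0.2500
θ = arctan(0.2500) = 14.04°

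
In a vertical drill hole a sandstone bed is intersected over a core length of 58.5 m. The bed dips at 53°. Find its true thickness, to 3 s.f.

35.2 m

True thickness t = h · cos(dip) = 58.5 × cos 53°
t = 58.5 × 0.6018 = 35.206 m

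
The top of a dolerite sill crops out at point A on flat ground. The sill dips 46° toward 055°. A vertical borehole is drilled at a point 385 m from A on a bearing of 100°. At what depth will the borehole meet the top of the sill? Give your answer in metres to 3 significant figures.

282 m

The hole lies 45° from the dip direction, so the down-dip offset is 385 × cos 45° = 272.24 m.
Depth = down-dip offset × tan(dip) = 272.24 × tan 46° = 272.24 × 1.0355
Depth = 281.91 m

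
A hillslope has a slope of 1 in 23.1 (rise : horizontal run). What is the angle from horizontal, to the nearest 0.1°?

2.5°

tan θ = 1/23.1 = 0.0433
θ = arctan(0.0433) = 2.48°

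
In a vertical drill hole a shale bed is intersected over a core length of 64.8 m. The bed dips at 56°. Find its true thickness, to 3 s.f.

36.2 m

True thickness t = h · cos(dip) = 64.8 × cos 56°
t = 64.8 × 0.5592 = 36.236 m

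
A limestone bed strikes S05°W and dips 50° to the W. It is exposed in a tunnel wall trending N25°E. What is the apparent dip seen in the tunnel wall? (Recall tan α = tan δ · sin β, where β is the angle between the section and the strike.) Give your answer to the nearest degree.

22°

The strike is S05°W and the section trends N25°E; the acute angle between them is β = 20°.
tan(apparent dip) = tan 50° · sin 20° = 0.4076
α = arctan(0.4076) = 22.18°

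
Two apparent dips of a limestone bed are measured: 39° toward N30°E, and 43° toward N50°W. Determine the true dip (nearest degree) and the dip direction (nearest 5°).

true dip 49°, dip direction 345°

Each apparent-dip line lies in the plane. As unit vectors (x east, y north, z up), v₁ plunges 39°→N30°E and v₂ plunges 43°→N50°W.
n = v₁ × v₂ = (-0.163, 0.618, 0.560) (taken with n_z > 0).
Dip δ = arctan(|n_h|/n_z) = arctan(0.639/0.560) = 48.8°.
Dip direction = azimuth of (n_x, n_y) = atan2(-0.163, 0.618) = 345°.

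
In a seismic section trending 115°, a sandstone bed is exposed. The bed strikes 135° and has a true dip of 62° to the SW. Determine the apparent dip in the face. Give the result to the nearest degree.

The section lies 20° from the strike.
tan(apparent dip) = tan 62° · sin 20° = 0.6432
α = arctan(0.6432) = 32.75°

33°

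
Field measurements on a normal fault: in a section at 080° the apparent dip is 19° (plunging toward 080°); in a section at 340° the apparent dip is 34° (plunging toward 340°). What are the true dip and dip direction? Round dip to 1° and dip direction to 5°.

true dip 39°, dip direction 015°

The two traces are lines in the plane: v₁ = (sin 80°·cos 19°, cos 80°·cos 19°, −sin 19°), v₂ = (sin 340°·cos 34°, cos 340°·cos 34°, −sin 34°).
n = v₁ × v₂ = (0.162, 0.613, 0.772) (taken with n_z > 0).
True dip = arccos(n_z / |n|) = arccos(0.7728) = 39.4°.
Dip direction = atan2(0.162, 0.613) = 15° (azimuth of n's horizontal projection).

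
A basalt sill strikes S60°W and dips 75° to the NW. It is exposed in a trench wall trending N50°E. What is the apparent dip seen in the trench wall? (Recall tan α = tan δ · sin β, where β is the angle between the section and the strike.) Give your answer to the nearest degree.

33°

The section lies 10° from the strike.
tan(apparent dip) = tan 75° · sin 10° = 0.6481
apparent dip = arctan 0.6481 = 32.95°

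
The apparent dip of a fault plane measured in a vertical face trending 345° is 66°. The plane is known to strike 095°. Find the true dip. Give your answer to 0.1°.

β = acute angle between strike 095° and section 345° = 70°.
tan δ = tan α / sin β = tan 66° / sin 70° = 2.2460 / 0.9397 = 2.3902
δ = arctan(2.3902) = 67.30°

67.3°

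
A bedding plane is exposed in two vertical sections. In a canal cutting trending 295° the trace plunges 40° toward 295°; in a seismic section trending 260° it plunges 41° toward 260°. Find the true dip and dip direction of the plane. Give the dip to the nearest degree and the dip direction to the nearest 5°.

true dip 42°, dip direction 275°

Represent each trace as a vector plunging at its apparent dip toward its trend (east-north-up frame): v₁ = (-0.694, 0.324, -0.643), v₂ = (-0.743, -0.131, -0.656).
The plane normal is n = v₁ × v₂ ∝ (-0.297, 0.022, 0.332).
Dip δ = arctan(|n_h|/n_z) = arctan(0.297/0.332) = 41.9°.
Dip direction = atan2(-0.297, 0.022) = 274° (azimuth of n's horizontal projection).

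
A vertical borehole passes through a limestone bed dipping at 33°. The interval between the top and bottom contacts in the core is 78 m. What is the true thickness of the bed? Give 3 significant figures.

True thickness t = h · cos(dip) = 78 × cos 33°
t = 78 × 0.8387 = 65.416 m

65.4 m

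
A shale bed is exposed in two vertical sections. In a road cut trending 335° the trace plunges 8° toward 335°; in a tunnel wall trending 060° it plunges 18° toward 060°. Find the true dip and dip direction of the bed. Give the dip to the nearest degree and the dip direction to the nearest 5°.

Each apparent-dip line lies in the plane. As unit vectors (x east, y north, z up), v₁ plunges 8°→335° and v₂ plunges 18°→060°.
Cross product v₁ × v₂ gives the pole to the plane: n ∝ (0.211, 0.244, 0.938).
True dip = arccos(n_z / |n|) = arccos(0.9456) = 19.0°.
Dip direction = atan2(0.211, 0.244) = 41° (azimuth of n's horizontal projection).

true dip 19°, dip direction 040°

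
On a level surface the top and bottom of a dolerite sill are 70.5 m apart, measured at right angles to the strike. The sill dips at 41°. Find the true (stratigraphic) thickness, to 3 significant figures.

46.3 m

True thickness t = w · sin(dip) = 70.5 × sin 41°
t = 70.5 × 0.6561 = 46.252 m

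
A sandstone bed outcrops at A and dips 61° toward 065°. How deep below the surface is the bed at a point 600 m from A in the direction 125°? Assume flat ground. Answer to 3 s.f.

The hole lies 60° from the dip direction, so the down-dip offset is 600 × cos 60° = 300.00 m.
Depth = down-dip offset × tan(dip) = 300.00 × tan 61° = 300.00 × 1.8040
Depth = 541.21 m

541 m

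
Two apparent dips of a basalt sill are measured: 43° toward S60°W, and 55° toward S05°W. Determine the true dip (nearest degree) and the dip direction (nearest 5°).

Represent each trace as a vector plunging at its apparent dip toward its trend (east-north-up frame): v₁ = (-0.633, -0.366, -0.682), v₂ = (-0.050, -0.571, -0.819).
Cross product v₁ × v₂ gives the pole to the plane: n ∝ (-0.090, -0.485, 0.344).
Dip δ = arctan(|n_h|/n_z) = arctan(0.493/0.344) = 55.1°.
The horizontal component of n points toward azimuth atan2(n_x, n_y) = 191°, the dip direction.

true dip 55°, dip direction 190°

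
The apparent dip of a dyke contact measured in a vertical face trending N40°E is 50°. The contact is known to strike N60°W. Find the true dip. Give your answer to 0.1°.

β = acute angle between strike N60°W and section N40°E = 80°.
tan δ = tan α / sin β = tan 50° / sin 80° = 1.1918 / 0.9848 = 1.2101
true dip = arctan 1.2101 = 50.43°

50.4°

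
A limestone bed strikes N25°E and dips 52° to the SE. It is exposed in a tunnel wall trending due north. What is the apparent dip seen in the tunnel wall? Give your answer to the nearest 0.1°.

28.4°

The strike is N25°E and the section trends due north; the acute angle between them is β = 25°.
tan(apparent dip) = tan 52° · sin 25° = 0.5409
α = arctan(0.5409) = 28.41°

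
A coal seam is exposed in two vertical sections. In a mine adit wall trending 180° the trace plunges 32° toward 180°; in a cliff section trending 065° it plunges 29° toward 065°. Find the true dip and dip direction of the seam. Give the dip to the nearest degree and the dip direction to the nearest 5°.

Each apparent-dip line lies in the plane. As unit vectors (x east, y north, z up), v₁ plunges 32°→180° and v₂ plunges 29°→065°.
The plane normal is n = v₁ × v₂ ∝ (0.607, -0.420, 0.672).
True dip = arccos(n_z / |n|) = arccos(0.6733) = 47.7°.
Dip direction = azimuth of (n_x, n_y) = atan2(0.607, -0.420) = 125°.

true dip 48°, dip direction 125°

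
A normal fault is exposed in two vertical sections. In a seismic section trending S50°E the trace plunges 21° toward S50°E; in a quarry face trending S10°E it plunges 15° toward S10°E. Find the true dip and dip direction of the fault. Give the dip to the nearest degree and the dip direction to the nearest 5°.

The two traces are lines in the plane: v₁ = (sin 130°·cos 21°, cos 130°·cos 21°, −sin 21°), v₂ = (sin 170°·cos 15°, cos 170°·cos 15°, −sin 15°).
n = v₁ × v₂ = (0.186, -0.125, 0.580) (taken with n_z > 0).
True dip = arccos(n_z / |n|) = arccos(0.9329) = 21.1°.
Dip direction = azimuth of (n_x, n_y) = atan2(0.186, -0.125) = 124°.

true dip 21°, dip direction 125°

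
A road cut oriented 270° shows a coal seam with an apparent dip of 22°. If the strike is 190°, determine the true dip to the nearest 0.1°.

22.3°

β = acute angle between strike 190° and section 270° = 80°.
tan δ = tan α / sin β = tan 22° / sin 80° = 0.4040 / 0.9848 = 0.4103
true dip = arctan 0.4103 = 22.31°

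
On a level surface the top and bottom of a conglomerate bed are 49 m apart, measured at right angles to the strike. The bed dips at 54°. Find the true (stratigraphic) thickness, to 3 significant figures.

39.6 m

True thickness t = w · sin(dip) = 49 × sin 54°
t = 49 × 0.8090 = 39.642 m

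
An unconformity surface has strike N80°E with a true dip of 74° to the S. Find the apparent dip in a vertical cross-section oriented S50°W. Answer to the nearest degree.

The section lies 30° from the strike.
tan(apparent dip) = tan 74° · sin 30° = 1.7437
α = arctan(1.7437) = 60.17°

60°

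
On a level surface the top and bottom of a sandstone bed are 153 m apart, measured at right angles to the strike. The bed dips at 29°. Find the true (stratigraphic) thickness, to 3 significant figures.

True thickness t = w · sin(dip) = 153 × sin 29°
t = 153 × 0.4848 = 74.176 m

74.2 m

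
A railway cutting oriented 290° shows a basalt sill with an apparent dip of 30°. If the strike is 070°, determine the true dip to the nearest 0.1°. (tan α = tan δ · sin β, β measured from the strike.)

41.9°

β = acute angle between strike 070° and section 290° = 40°.
tan δ = tan α / sin β = tan 30° / sin 40° = 0.5774 / 0.6428 = 0.8982
δ = arctan(0.8982) = 41.93°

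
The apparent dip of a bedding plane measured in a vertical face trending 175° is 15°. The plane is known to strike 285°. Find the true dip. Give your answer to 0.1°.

15.9°

β = acute angle between strike 285° and section 175° = 70°.
tan(true dip) = tan 15° / sin 70° = 0.2851
δ = arctan(0.2851) = 15.92°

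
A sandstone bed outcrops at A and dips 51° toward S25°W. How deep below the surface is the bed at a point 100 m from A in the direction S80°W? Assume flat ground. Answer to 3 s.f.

70.8 m

The hole lies 55° from the dip direction, so the down-dip offset is 100 × cos 55° = 57.36 m.
Depth = down-dip offset × tan(dip) = 57.36 × tan 51° = 57.36 × 1.2349
Depth = 70.83 m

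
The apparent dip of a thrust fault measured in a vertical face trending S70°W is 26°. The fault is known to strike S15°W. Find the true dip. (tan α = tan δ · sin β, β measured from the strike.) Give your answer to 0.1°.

30.8°

β = acute angle between strike S15°W and section S70°W = 55°.
tan(true dip) = tan 26° / sin 55° = 0.5954
true dip = arctan 0.5954 = 30.77°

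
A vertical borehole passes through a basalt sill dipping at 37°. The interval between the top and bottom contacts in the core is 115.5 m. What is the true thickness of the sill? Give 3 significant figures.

92.2 m

True thickness t = h · cos(dip) = 115.5 × cos 37°
t = 115.5 × 0.7986 = 92.242 m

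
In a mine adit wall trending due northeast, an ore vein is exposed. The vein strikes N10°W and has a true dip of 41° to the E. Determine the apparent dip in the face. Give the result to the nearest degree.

Angle between strike (N10°W) and section (due northeast): β = 55°.
tan(apparent dip) = tan 41° · sin 55° = 0.7121
α = arctan(0.7121) = 35.45°

35°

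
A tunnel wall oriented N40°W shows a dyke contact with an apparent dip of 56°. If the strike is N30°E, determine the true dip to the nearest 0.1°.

The section is 70° from the strike.
tan(true dip) = tan 56° / sin 70° = 1.5777
true dip = arctan 1.5777 = 57.63°

57.6°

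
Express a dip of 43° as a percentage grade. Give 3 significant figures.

grade % = 100 × tan 43° = 100 × 0.9325

93.3%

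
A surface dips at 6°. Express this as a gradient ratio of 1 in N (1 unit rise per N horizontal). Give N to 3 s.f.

1 : N means tan θ = 1/N, so N = 1/tan 6° = 1/0.1051

1 in 9.51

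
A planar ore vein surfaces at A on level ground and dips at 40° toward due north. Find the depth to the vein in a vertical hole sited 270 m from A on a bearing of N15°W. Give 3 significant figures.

219 m

The hole lies 15° from the dip direction, so the down-dip offset is 270 × cos 15° = 260.80 m.
Depth = down-dip offset × tan(dip) = 260.80 × tan 40° = 260.80 × 0.8391
Depth = 218.84 m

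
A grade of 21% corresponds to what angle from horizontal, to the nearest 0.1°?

tan θ = 21/100 = 0.2100
θ = arctan(0.2100) = 11.86°

11.9°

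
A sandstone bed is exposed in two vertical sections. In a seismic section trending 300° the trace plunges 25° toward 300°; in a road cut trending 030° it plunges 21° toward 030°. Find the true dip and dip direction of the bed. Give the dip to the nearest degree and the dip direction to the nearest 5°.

Each apparent-dip line lies in the plane. As unit vectors (x east, y north, z up), v₁ plunges 25°→300° and v₂ plunges 21°→030°.
The plane normal is n = v₁ × v₂ ∝ (-0.179, 0.479, 0.846).
True dip = arccos(n_z / |n|) = arccos(0.8560) = 31.1°.
Dip direction = azimuth of (n_x, n_y) = atan2(-0.179, 0.479) = 339°.

true dip 31°, dip direction 340°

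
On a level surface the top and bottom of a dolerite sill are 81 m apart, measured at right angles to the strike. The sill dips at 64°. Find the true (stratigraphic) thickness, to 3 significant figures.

72.8 m

True thickness t = w · sin(dip) = 81 × sin 64°
t = 81 × 0.8988 = 72.802 m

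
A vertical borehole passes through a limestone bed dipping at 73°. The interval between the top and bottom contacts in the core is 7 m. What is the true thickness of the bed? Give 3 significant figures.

2.05 m

True thickness t = h · cos(dip) = 7 × cos 73°
t = 7 × 0.2924 = 2.047 m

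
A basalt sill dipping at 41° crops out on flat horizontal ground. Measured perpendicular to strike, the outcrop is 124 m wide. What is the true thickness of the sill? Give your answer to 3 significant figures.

81.4 m

True thickness t = w · sin(dip) = 124 × sin 41°
t = 124 × 0.6561 = 81.351 m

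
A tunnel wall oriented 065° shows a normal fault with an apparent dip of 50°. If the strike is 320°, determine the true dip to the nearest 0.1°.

51.0°

The section is 75° from the strike.
tan(true dip) = tan 50° / sin 75° = 1.2338
δ = arctan(1.2338) = 50.97°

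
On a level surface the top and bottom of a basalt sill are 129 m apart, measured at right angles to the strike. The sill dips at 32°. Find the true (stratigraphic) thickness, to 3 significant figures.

68.4 m

True thickness t = w · sin(dip) = 129 × sin 32°
t = 129 × 0.5299 = 68.360 m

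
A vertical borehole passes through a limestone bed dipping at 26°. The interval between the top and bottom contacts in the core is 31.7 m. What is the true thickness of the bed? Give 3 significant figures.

28.5 m

True thickness t = h · cos(dip) = 31.7 × cos 26°
t = 31.7 × 0.8988 = 28.492 m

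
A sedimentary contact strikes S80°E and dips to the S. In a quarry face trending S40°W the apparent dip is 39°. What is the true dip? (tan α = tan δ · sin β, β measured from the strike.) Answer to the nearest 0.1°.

43.1°

β = acute angle between strike S80°E and section S40°W = 60°.
tan δ = tan α / sin β = tan 39° / sin 60° = 0.8098 / 0.8660 = 0.9351
δ = arctan(0.9351) = 43.08°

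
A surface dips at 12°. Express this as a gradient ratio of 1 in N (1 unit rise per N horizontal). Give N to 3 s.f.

1 : N means tan θ = 1/N, so N = 1/tan 12° = 1/0.2126

1 in 4.70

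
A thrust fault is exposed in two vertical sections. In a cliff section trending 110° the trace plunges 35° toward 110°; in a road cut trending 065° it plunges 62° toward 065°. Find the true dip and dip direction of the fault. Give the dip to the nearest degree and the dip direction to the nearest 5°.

true dip 64°, dip direction 040°

The two traces are lines in the plane: v₁ = (sin 110°·cos 35°, cos 110°·cos 35°, −sin 35°), v₂ = (sin 65°·cos 62°, cos 65°·cos 62°, −sin 62°).
Cross product v₁ × v₂ gives the pole to the plane: n ∝ (0.361, 0.436, 0.272).
Dip δ = arctan(|n_h|/n_z) = arctan(0.566/0.272) = 64.3°.
Dip direction = atan2(0.361, 0.436) = 40° (azimuth of n's horizontal projection).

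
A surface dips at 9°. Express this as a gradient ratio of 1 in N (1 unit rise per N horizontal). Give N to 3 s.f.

1 in 6.31

1 : N means tan θ = 1/N, so N = 1/tan 9° = 1/0.1584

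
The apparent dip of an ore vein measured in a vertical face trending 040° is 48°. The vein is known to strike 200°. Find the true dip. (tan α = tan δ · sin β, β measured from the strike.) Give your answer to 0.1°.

β = acute angle between strike 200° and section 040° = 20°.
tan δ = tan α / sin β = tan 48° / sin 20° = 1.1106 / 0.3420 = 3.2472
true dip = arctan 3.2472 = 72.88°

72.9°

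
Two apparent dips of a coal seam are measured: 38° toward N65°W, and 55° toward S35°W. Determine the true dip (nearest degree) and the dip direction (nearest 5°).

Represent each trace as a vector plunging at its apparent dip toward its trend (east-north-up frame): v₁ = (-0.714, 0.333, -0.616), v₂ = (-0.329, -0.470, -0.819).
Cross product v₁ × v₂ gives the pole to the plane: n ∝ (-0.562, -0.382, 0.445).
True dip = arccos(n_z / |n|) = arccos(0.5478) = 56.8°.
Dip direction = atan2(-0.562, -0.382) = 236° (azimuth of n's horizontal projection).

true dip 57°, dip direction 235°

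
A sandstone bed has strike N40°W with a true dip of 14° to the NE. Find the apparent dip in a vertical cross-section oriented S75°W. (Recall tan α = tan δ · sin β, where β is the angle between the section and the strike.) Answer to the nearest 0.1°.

The strike is N40°W and the section trends S75°W; the acute angle between them is β = 65°.
tan α = tan 14° × sin 65° = 0.2493 × 0.9063 = 0.2260
apparent dip = arctan 0.2260 = 12.73°

12.7°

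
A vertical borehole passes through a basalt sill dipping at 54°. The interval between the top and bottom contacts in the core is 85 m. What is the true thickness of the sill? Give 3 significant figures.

True thickness t = h · cos(dip) = 85 × cos 54°
t = 85 × 0.5878 = 49.962 m

50.0 m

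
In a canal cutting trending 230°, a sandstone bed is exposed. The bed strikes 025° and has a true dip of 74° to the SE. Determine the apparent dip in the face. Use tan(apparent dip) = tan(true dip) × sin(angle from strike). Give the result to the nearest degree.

The strike is 025° and the section trends 230°; the acute angle between them is β = 25°.
tan α = tan 74° × sin 25° = 3.4874 × 0.4226 = 1.4738
apparent dip = arctan 1.4738 = 55.84°

56°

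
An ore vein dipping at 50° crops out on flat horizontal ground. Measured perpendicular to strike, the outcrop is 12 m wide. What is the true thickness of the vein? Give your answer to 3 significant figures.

9.19 m

True thickness t = w · sin(dip) = 12 × sin 50°
t = 12 × 0.7660 = 9.193 m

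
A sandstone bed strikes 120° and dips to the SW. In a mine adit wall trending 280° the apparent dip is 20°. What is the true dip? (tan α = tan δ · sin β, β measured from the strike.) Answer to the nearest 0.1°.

β = acute angle between strike 120° and section 280° = 20°.
tan δ = tan α / sin β = tan 20° / sin 20° = 0.3640 / 0.3420 = 1.0642
δ = arctan(1.0642) = 46.78°

46.8°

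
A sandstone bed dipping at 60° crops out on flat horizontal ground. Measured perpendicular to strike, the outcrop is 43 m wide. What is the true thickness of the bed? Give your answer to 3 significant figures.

True thickness t = w · sin(dip) = 43 × sin 60°
t = 43 × 0.8660 = 37.239 m

37.2 m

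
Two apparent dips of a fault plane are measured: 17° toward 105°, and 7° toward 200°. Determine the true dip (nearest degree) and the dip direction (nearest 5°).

The two traces are lines in the plane: v₁ = (sin 105°·cos 17°, cos 105°·cos 17°, −sin 17°), v₂ = (sin 200°·cos 7°, cos 200°·cos 7°, −sin 7°).
Cross product v₁ × v₂ gives the pole to the plane: n ∝ (0.243, -0.212, 0.946).
Dip δ = arctan(|n_h|/n_z) = arctan(0.322/0.946) = 18.8°.
Dip direction = azimuth of (n_x, n_y) = atan2(0.243, -0.212) = 131°.

true dip 19°, dip direction 130°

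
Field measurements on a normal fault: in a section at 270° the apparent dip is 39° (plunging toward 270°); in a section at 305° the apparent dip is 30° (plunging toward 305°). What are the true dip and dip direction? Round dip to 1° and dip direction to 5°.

Each apparent-dip line lies in the plane. As unit vectors (x east, y north, z up), v₁ plunges 39°→270° and v₂ plunges 30°→305°.
Cross product v₁ × v₂ gives the pole to the plane: n ∝ (-0.313, -0.058, 0.386).
True dip = arccos(n_z / |n|) = arccos(0.7719) = 39.5°.
Dip direction = azimuth of (n_x, n_y) = atan2(-0.313, -0.058) = 260°.

true dip 39°, dip direction 260°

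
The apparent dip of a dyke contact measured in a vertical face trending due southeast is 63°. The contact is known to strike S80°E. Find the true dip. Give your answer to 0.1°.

73.7°

The section is 35° from the strike.
tan δ = tan α / sin β = tan 63° / sin 35° = 1.9626 / 0.5736 = 3.4217
true dip = arctan 3.4217 = 73.71°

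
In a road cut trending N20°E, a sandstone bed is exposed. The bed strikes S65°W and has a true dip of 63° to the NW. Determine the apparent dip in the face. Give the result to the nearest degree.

54°

The section lies 45° from the strike.
tan(apparent dip) = tan 63° · sin 45° = 1.3878
apparent dip = arctan 1.3878 = 54.22°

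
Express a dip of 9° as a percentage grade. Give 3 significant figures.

15.8%

grade % = 100 × tan 9° = 100 × 0.1584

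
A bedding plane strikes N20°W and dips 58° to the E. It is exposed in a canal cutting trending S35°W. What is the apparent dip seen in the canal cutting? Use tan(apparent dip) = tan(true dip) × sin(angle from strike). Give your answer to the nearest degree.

53°

Angle between strike (N20°W) and section (S35°W): β = 55°.
tan α = tan 58° × sin 55° = 1.6003 × 0.8192 = 1.3109
apparent dip = arctan 1.3109 = 52.66°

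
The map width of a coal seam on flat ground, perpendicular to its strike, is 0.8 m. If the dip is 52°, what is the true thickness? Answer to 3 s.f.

0.630 m

True thickness t = w · sin(dip) = 0.8 × sin 52°
t = 0.8 × 0.7880 = 0.630 m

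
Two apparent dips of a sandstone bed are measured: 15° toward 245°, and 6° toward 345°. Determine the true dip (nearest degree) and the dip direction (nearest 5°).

Each apparent-dip line lies in the plane. As unit vectors (x east, y north, z up), v₁ plunges 15°→245° and v₂ plunges 6°→345°.
n = v₁ × v₂ = (-0.291, 0.025, 0.946) (taken with n_z > 0).
True dip = arccos(n_z / |n|) = arccos(0.9554) = 17.2°.
Dip direction = azimuth of (n_x, n_y) = atan2(-0.291, 0.025) = 275°.

true dip 17°, dip direction 275°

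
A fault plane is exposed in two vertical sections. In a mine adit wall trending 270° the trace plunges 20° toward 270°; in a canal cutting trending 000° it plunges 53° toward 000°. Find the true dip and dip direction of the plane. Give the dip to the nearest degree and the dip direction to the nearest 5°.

true dip 54°, dip direction 345°

Represent each trace as a vector plunging at its apparent dip toward its trend (east-north-up frame): v₁ = (-0.940, -0.000, -0.342), v₂ = (0.000, 0.602, -0.799).
The plane normal is n = v₁ × v₂ ∝ (-0.206, 0.750, 0.566).
Dip δ = arctan(|n_h|/n_z) = arctan(0.778/0.566) = 54.0°.
Dip direction = azimuth of (n_x, n_y) = atan2(-0.206, 0.750) = 345°.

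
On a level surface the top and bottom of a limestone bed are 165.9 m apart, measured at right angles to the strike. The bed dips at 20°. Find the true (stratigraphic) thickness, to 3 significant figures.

56.7 m

True thickness t = w · sin(dip) = 165.9 × sin 20°
t = 165.9 × 0.3420 = 56.741 m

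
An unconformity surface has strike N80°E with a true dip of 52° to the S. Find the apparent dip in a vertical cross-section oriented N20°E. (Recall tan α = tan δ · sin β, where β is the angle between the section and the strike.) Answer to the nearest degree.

The section lies 60° from the strike.
tan(apparent dip) = tan 52° · sin 60° = 1.1085
α = arctan(1.1085) = 47.94°

48°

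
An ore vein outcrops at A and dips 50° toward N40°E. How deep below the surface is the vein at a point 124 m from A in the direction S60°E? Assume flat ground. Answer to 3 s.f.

25.7 m

The hole lies 80° from the dip direction, so the down-dip offset is 124 × cos 80° = 21.53 m.
Depth = down-dip offset × tan(dip) = 21.53 × tan 50° = 21.53 × 1.1918
Depth = 25.66 m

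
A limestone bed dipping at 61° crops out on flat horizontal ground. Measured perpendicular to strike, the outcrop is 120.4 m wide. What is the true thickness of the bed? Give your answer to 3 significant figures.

105 m

True thickness t = w · sin(dip) = 120.4 × sin 61°
t = 120.4 × 0.8746 = 105.304 m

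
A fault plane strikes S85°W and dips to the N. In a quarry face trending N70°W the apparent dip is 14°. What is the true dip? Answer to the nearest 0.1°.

30.5°

β = acute angle between strike S85°W and section N70°W = 25°.
tan(true dip) = tan 14° / sin 25° = 0.5900
true dip = arctan 0.5900 = 30.54°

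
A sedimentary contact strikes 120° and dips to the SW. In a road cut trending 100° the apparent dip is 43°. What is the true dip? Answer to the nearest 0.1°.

69.9°

β = acute angle between strike 120° and section 100° = 20°.
tan δ = tan α / sin β = tan 43° / sin 20° = 0.9325 / 0.3420 = 2.7265
true dip = arctan 2.7265 = 69.86°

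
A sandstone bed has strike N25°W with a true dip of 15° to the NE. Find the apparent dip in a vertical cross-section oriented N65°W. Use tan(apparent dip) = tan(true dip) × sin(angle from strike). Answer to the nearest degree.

Angle between strike (N25°W) and section (N65°W): β = 40°.
tan α = tan 15° × sin 40° = 0.2679 × 0.6428 = 0.1722
α = arctan(0.1722) = 9.77°

10°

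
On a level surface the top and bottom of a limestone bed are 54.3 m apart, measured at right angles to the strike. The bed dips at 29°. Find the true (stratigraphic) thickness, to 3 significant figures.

True thickness t = w · sin(dip) = 54.3 × sin 29°
t = 54.3 × 0.4848 = 26.325 m

26.3 m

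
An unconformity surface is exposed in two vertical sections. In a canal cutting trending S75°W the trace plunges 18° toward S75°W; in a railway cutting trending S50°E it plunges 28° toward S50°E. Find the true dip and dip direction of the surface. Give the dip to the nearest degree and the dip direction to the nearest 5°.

true dip 43°, dip direction 185°

Represent each trace as a vector plunging at its apparent dip toward its trend (east-north-up frame): v₁ = (-0.919, -0.246, -0.309), v₂ = (0.676, -0.568, -0.469).
The plane normal is n = v₁ × v₂ ∝ (-0.060, -0.640, 0.688).
Dip δ = arctan(|n_h|/n_z) = arctan(0.643/0.688) = 43.1°.
Dip direction = atan2(-0.060, -0.640) = 185° (azimuth of n's horizontal projection).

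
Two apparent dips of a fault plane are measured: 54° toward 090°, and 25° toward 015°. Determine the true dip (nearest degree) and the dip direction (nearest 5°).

Each apparent-dip line lies in the plane. As unit vectors (x east, y north, z up), v₁ plunges 54°→090° and v₂ plunges 25°→015°.
n = v₁ × v₂ = (0.708, 0.059, 0.515) (taken with n_z > 0).
Dip δ = arctan(|n_h|/n_z) = arctan(0.711/0.515) = 54.1°.
The horizontal component of n points toward azimuth atan2(n_x, n_y) = 85°, the dip direction.

true dip 54°, dip direction 085°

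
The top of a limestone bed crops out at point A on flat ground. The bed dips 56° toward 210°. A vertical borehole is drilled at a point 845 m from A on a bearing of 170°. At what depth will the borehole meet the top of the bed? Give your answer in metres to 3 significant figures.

The hole lies 40° from the dip direction, so the down-dip offset is 845 × cos 40° = 647.31 m.
Depth = down-dip offset × tan(dip) = 647.31 × tan 56° = 647.31 × 1.4826
Depth = 959.67 m

960 m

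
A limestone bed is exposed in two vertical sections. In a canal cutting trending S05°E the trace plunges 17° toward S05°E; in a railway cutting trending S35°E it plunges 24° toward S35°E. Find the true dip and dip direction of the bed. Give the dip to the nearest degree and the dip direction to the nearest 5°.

true dip 25°, dip direction 125°

The two traces are lines in the plane: v₁ = (sin 175°·cos 17°, cos 175°·cos 17°, −sin 17°), v₂ = (sin 145°·cos 24°, cos 145°·cos 24°, −sin 24°).
n = v₁ × v₂ = (0.169, -0.119, 0.437) (taken with n_z > 0).
Dip δ = arctan(|n_h|/n_z) = arctan(0.207/0.437) = 25.3°.
Dip direction = atan2(0.169, -0.119) = 125° (azimuth of n's horizontal projection).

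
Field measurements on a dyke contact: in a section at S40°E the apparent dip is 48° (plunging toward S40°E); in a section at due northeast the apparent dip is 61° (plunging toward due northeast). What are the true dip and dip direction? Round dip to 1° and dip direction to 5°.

Each apparent-dip line lies in the plane. As unit vectors (x east, y north, z up), v₁ plunges 48°→S40°E and v₂ plunges 61°→due northeast.
Cross product v₁ × v₂ gives the pole to the plane: n ∝ (0.703, 0.121, 0.323).
Dip δ = arctan(|n_h|/n_z) = arctan(0.713/0.323) = 65.6°.
Dip direction = atan2(0.703, 0.121) = 80° (azimuth of n's horizontal projection).

true dip 66°, dip direction 080°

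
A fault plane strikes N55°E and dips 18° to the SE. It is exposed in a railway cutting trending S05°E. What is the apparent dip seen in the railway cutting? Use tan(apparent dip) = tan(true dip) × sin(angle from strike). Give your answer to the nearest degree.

16°

Angle between strike (N55°E) and section (S05°E): β = 60°.
tan(apparent dip) = tan 18° · sin 60° = 0.2814
α = arctan(0.2814) = 15.72°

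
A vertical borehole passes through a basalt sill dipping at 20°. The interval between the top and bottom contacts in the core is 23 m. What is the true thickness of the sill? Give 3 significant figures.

True thickness t = h · cos(dip) = 23 × cos 20°
t = 23 × 0.9397 = 21.613 m

21.6 m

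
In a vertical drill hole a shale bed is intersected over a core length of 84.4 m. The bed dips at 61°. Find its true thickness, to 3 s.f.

True thickness t = h · cos(dip) = 84.4 × cos 61°
t = 84.4 × 0.4848 = 40.918 m

40.9 m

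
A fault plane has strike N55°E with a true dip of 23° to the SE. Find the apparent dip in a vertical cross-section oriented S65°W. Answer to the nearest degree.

4°

The strike is N55°E and the section trends S65°W; the acute angle between them is β = 10°.
tan α = tan 23° × sin 10° = 0.4245 × 0.1736 = 0.0737
apparent dip = arctan 0.0737 = 4.22°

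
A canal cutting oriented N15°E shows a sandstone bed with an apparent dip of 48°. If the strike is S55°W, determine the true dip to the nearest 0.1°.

59.9°

β = acute angle between strike S55°W and section N15°E = 40°.
tan(true dip) = tan 48° / sin 40° = 1.7278
true dip = arctan 1.7278 = 59.94°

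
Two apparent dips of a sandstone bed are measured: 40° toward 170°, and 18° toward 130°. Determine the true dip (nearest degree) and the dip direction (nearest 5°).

true dip 44°, dip direction 200°

The two traces are lines in the plane: v₁ = (sin 170°·cos 40°, cos 170°·cos 40°, −sin 40°), v₂ = (sin 130°·cos 18°, cos 130°·cos 18°, −sin 18°).
The plane normal is n = v₁ × v₂ ∝ (-0.160, -0.427, 0.468).
Dip δ = arctan(|n_h|/n_z) = arctan(0.456/0.468) = 44.2°.
Dip direction = atan2(-0.160, -0.427) = 201° (azimuth of n's horizontal projection).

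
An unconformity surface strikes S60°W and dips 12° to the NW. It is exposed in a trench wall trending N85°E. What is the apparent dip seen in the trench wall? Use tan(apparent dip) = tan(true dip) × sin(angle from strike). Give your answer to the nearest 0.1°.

Angle between strike (S60°W) and section (N85°E): β = 25°.
tan α = tan 12° × sin 25° = 0.2126 × 0.4226 = 0.0898
α = arctan(0.0898) = 5.13°

5.1°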